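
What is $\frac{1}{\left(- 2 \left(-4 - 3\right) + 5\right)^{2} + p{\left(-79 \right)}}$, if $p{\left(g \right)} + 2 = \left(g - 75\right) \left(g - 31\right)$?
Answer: $\frac{1}{17299} \approx 5.7807 \cdot 10^{-5}$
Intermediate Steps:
$p{\left(g \right)} = -2 + \left(-75 + g\right) \left(-31 + g\right)$ ($p{\left(g \right)} = -2 + \left(g - 75\right) \left(g - 31\right) = -2 + \left(-75 + g\right) \left(-31 + g\right)$)
$\frac{1}{\left(- 2 \left(-4 - 3\right) + 5\right)^{2} + p{\left(-79 \right)}} = \frac{1}{\left(- 2 \left(-4 - 3\right) + 5\right)^{2} + \left(2323 + \left(-79\right)^{2} - -8374\right)} = \frac{1}{\left(\left(-2\right) \left(-7\right) + 5\right)^{2} + \left(2323 + 6241 + 8374\right)} = \frac{1}{\left(14 + 5\right)^{2} + 16938} = \frac{1}{19^{2} + 16938} = \frac{1}{361 + 16938} = \frac{1}{17299}$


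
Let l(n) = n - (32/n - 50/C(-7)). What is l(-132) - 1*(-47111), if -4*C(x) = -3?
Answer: 517505/11 ≈ 47046.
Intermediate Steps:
C(x) = ¾ (C(x) = -¼*(-3) = ¾)
l(n) = 200/3 + n - 32/n (l(n) = n - (32/n - 50/¾) = n - (32/n - 50*4/3) = n - (32/n - 200/3) = n - (-200/3 + 32/n) = n + (200/3 - 32/n) = 200/3 + n - 32/n)
l(-132) - 1*(-47111) = (200/3 - 132 - 32/(-132)) - 1*(-47111) = (200/3 - 132 - 32*(-1/132)) + 47111 = (200/3 - 132 + 8/33) + 47111 = -716/11 + 47111 = 517505/11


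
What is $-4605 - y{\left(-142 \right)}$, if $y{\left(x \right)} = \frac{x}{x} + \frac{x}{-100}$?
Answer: $- \frac{230371}{50} \approx -4607.4$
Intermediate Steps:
$y{\left(x \right)} = 1 - \frac{x}{100}$ ($y{\left(x \right)} = 1 + x \left(- \frac{1}{100}\right) = 1 - \frac{x}{100}$)
$-4605 - y{\left(-142 \right)} = -4605 - \left(1 - - \frac{71}{50}\right) = -4605 - \left(1 + \frac{71}{50}\right) = -4605 - \frac{121}{50} = - \frac{230371}{50}$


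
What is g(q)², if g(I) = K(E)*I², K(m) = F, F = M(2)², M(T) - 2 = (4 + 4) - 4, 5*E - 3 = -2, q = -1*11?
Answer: 18974736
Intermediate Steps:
q = -11
E = ⅕ (E = ⅗ + (⅕)*(-2) = ⅗ - ⅖ = ⅕ ≈ 0.20000)
M(T) = 6 (M(T) = 2 + ((4 + 4) - 4) = 2 + (8 - 4) = 2 + 4 = 6)
F = 36 (F = 6² = 36)
K(m) = 36
g(I) = 36*I²
g(q)² = (36*(-11)²)² = (36*121)² = 4356² = 18974736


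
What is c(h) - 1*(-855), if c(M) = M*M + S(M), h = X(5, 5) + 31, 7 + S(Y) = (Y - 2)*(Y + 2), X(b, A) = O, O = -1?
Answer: 2644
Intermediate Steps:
X(b, A) = -1
S(Y) = -7 + (-2 + Y)*(2 + Y) (S(Y) = -7 + (Y - 2)*(Y + 2) = -7 + (-2 + Y)*(2 + Y))
h = 30 (h = -1 + 31 = 30)
c(M) = -11 + 2*M² (c(M) = M*M + (-11 + M²) = M² + (-11 + M²) = -11 + 2*M²)
c(h) - 1*(-855) = (-11 + 2*30²) - 1*(-855) = (-11 + 2*900) + 855 = (-11 + 1800) + 855 = 1789 + 855 = 2644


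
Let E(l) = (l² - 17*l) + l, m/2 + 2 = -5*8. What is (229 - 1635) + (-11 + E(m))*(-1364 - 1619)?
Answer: -25025793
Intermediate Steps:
m = -84 (m = -4 + 2*(-5*8) = -4 + 2*(-40) = -4 - 80 = -84)
E(l) = l² - 16*l
(229 - 1635) + (-11 + E(m))*(-1364 - 1619) = (229 - 1635) + (-11 - 84*(-16 - 84))*(-1364 - 1619) = -1406 + (-11 - 84*(-100))*(-2983) = -1406 + (-11 + 8400)*(-2983) = -1406 + 8389*(-2983) = -1406 - 25024387 = -25025793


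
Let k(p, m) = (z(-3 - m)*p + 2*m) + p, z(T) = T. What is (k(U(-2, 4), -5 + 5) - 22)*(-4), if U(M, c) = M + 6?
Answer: 120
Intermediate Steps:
U(M, c) = 6 + M
k(p, m) = p + 2*m + p*(-3 - m) (k(p, m) = ((-3 - m)*p + 2*m) + p = (p*(-3 - m) + 2*m) + p = (2*m + p*(-3 - m)) + p = p + 2*m + p*(-3 - m))
(k(U(-2, 4), -5 + 5) - 22)*(-4) = (((6 - 2) + 2*(-5 + 5) - (6 - 2)*(3 + (-5 + 5))) - 22)*(-4) = ((4 + 2*0 - 1*4*(3 + 0)) - 22)*(-4) = ((4 + 0 - 1*4*3) - 22)*(-4) = ((4 + 0 - 12) - 22)*(-4) = (-8 - 22)*(-4) = -30*(-4) = 120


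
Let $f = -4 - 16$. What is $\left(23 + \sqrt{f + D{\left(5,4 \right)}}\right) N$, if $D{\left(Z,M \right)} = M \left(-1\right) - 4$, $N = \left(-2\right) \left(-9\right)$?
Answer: $414 + 36 i \sqrt{7} \approx 414.0 + 95.247 i$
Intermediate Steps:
$N = 18$
$D{\left(Z,M \right)} = -4 - M$ ($D{\left(Z,M \right)} = - M - 4 = -4 - M$)
$f = -20$ ($f = -4 - 16 = -20$)
$\left(23 + \sqrt{f + D{\left(5,4 \right)}}\right) N = \left(23 + \sqrt{-20 - 8}\right) 18 = \left(23 + \sqrt{-28}\right) 18 = \left(23 + 2 i \sqrt{7}\right) 18 = 414 + 36 i \sqrt{7}$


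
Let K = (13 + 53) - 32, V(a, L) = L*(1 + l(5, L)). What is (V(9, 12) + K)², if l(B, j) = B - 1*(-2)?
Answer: 16900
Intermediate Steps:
l(B, j) = 2 + B (l(B, j) = B + 2 = 2 + B)
V(a, L) = 8*L (V(a, L) = L*(1 + (2 + 5)) = L*(1 + 7) = L*8 = 8*L)
K = 34 (K = 66 - 32 = 34)
(V(9, 12) + K)² = (8*12 + 34)² = (96 + 34)² = 130² = 16900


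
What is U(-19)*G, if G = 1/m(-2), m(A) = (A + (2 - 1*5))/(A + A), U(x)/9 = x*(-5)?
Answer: 684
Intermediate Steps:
U(x) = -45*x (U(x) = 9*(x*(-5)) = 9*(-5*x) = -45*x)
m(A) = (-3 + A)/(2*A) (m(A) = (A + (2 - 5))/((2*A)) = (A - 3)*(1/(2*A)) = (-3 + A)*(1/(2*A)) = (-3 + A)/(2*A))
G = ⅘ (G = 1/((½)*(-3 - 2)/(-2)) = 1/((½)*(-½)*(-5)) = 1/(5/4) = ⅘ ≈ 0.80000)
U(-19)*G = -45*(-19)*(⅘) = 855*(⅘) = 684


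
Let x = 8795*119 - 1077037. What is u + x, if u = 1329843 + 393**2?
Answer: 1453860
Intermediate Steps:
x = -30432 (x = 1046605 - 1077037 = -30432)
u = 1484292 (u = 1329843 + 154449 = 1484292)
u + x = 1484292 - 30432 = 1453860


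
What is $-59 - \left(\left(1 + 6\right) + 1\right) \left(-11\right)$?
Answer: $29$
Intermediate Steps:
$-59 - \left(\left(1 + 6\right) + 1\right) \left(-11\right) = -59 - \left(7 + 1\right) \left(-11\right) = -59 - 8 \left(-11\right) = -59 - -88 = -59 + 88 = 29$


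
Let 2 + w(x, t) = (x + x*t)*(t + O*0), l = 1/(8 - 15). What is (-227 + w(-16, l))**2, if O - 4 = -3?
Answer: 123765625/2401 ≈ 51548.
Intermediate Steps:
O = 1 (O = 4 - 3 = 1)
l = -1/7 (l = 1/(-7) = -1/7 ≈ -0.14286)
w(x, t) = -2 + t*(x + t*x) (w(x, t) = -2 + (x + x*t)*(t + 1*0) = -2 + (x + t*x)*(t + 0) = -2 + (x + t*x)*t = -2 + t*(x + t*x))
(-227 + w(-16, l))**2 = (-227 + (-2 - 1/7*(-16) - 16*(-1/7)**2))**2 = (-227 + (-2 + 16/7 - 16*1/49))**2 = (-227 + (-2 + 16/7 - 16/49))**2 = (-227 - 2/49)**2 = (-11125/49)**2 = 123765625/2401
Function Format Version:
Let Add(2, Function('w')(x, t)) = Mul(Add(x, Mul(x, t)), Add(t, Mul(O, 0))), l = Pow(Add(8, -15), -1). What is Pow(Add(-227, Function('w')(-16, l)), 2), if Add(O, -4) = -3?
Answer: Rational(123765625, 2401) ≈ 51548.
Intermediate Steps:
O = 1 (O = Add(4, -3) = 1)
l = Rational(-1, 7) (l = Pow(-7, -1) = Rational(-1, 7) ≈ -0.14286)
Function('w')(x, t) = Add(-2, Mul(t, Add(x, Mul(t, x)))) (Function('w')(x, t) = Add(-2, Mul(Add(x, Mul(x, t)), Add(t, Mul(1, 0)))) = Add(-2, Mul(Add(x, Mul(t, x)), Add(t, 0))) = Add(-2, Mul(Add(x, Mul(t, x)), t)) = Add(-2, Mul(t, Add(x, Mul(t, x)))))
Pow(Add(-227, Function('w')(-16, l)), 2) = Pow(Add(-227, Add(-2, Mul(Rational(-1, 7), -16), Mul(-16, Pow(Rational(-1, 7), 2)))), 2) = Pow(Add(-227, Add(-2, Rational(16, 7), Mul(-16, Rational(1, 49)))), 2) = Pow(Add(-227, Add(-2, Rational(16, 7), Rational(-16, 49))), 2) = Pow(Add(-227, Rational(-2, 49)), 2) = Pow(Rational(-11125, 49), 2) = Rational(123765625, 2401)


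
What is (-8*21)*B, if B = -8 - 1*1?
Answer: 1512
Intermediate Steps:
B = -9 (B = -8 - 1 = -9)
(-8*21)*B = -8*21*(-9) = -168*(-9) = 1512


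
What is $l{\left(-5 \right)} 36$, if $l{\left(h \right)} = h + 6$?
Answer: $36$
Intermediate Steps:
$l{\left(h \right)} = 6 + h$
$l{\left(-5 \right)} 36 = \left(6 - 5\right) 36 = 1 \cdot 36 = 36$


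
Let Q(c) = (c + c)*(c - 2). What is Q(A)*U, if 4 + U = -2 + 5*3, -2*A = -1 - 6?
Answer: 189/2 ≈ 94.500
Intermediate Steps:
A = 7/2 (A = -(-1 - 6)/2 = -1/2*(-7) = 7/2 ≈ 3.5000)
U = 9 (U = -4 + (-2 + 5*3) = -4 + (-2 + 15) = -4 + 13 = 9)
Q(c) = 2*c*(-2 + c) (Q(c) = (2*c)*(-2 + c) = 2*c*(-2 + c))
Q(A)*U = (2*(7/2)*(-2 + 7/2))*9 = (2*(7/2)*(3/2))*9 = (21/2)*9 = 189/2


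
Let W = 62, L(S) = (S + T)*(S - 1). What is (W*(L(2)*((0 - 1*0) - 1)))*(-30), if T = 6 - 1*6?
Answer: 3720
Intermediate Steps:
T = 0 (T = 6 - 6 = 0)
L(S) = S*(-1 + S) (L(S) = (S + 0)*(S - 1) = S*(-1 + S))
(W*(L(2)*((0 - 1*0) - 1)))*(-30) = (62*((2*(-1 + 2))*((0 - 1*0) - 1)))*(-30) = (62*((2*1)*((0 + 0) - 1)))*(-30) = (62*(2*(0 - 1)))*(-30) = (62*(2*(-1)))*(-30) = (62*(-2))*(-30) = -124*(-30) = 3720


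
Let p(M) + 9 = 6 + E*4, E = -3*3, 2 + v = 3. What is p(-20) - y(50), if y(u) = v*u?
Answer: -89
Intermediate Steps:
v = 1 (v = -2 + 3 = 1)
y(u) = u (y(u) = 1*u = u)
E = -9
p(M) = -39 (p(M) = -9 + (6 - 9*4) = -9 + (6 - 36) = -9 - 30 = -39)
p(-20) - y(50) = -39 - 1*50 = -39 - 50 = -89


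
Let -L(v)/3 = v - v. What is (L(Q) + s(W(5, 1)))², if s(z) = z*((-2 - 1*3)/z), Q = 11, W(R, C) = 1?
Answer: 25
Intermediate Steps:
s(z) = -5 (s(z) = z*((-2 - 3)/z) = z*(-5/z) = -5)
L(v) = 0 (L(v) = -3*(v - v) = -3*0 = 0)
(L(Q) + s(W(5, 1)))² = (0 - 5)² = (-5)² = 25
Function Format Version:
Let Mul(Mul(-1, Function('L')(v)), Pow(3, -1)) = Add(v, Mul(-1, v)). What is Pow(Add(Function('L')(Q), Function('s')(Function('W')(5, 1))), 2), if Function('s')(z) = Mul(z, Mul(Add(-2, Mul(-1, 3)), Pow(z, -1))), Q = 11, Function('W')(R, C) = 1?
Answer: 25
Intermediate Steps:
Function('s')(z) = -5 (Function('s')(z) = Mul(z, Mul(Add(-2, -3), Pow(z, -1))) = Mul(z, Mul(-5, Pow(z, -1))) = -5)
Function('L')(v) = 0 (Function('L')(v) = Mul(-3, Add(v, Mul(-1, v))) = Mul(-3, 0) = 0)
Pow(Add(Function('L')(Q), Function('s')(Function('W')(5, 1))), 2) = Pow(Add(0, -5), 2) = Pow(-5, 2) = 25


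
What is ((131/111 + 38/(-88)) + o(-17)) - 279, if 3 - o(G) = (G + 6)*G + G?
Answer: -2174609/4884 ≈ -445.25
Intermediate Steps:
o(G) = 3 - G - G*(6 + G) (o(G) = 3 - ((G + 6)*G + G) = 3 - ((6 + G)*G + G) = 3 - (G*(6 + G) + G) = 3 - (G + G*(6 + G)) = 3 + (-G - G*(6 + G)) = 3 - G - G*(6 + G))
((131/111 + 38/(-88)) + o(-17)) - 279 = ((131/111 + 38/(-88)) + (3 - 1*(-17)² - 7*(-17))) - 279 = ((131*(1/111) + 38*(-1/88)) + (3 - 1*289 + 119)) - 279 = ((131/111 - 19/44) + (3 - 289 + 119)) - 279 = (3655/4884 - 167) - 279 = -811973/4884 - 279 = -2174609/4884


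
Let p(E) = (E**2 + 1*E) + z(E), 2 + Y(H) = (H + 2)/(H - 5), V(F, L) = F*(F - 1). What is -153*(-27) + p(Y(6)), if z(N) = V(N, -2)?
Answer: 4203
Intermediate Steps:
V(F, L) = F*(-1 + F)
Y(H) = -2 + (2 + H)/(-5 + H) (Y(H) = -2 + (H + 2)/(H - 5) = -2 + (2 + H)/(-5 + H))
z(N) = N*(-1 + N)
p(E) = E + E**2 + E*(-1 + E) (p(E) = (E**2 + 1*E) + E*(-1 + E) = (E**2 + E) + E*(-1 + E) = (E + E**2) + E*(-1 + E) = E + E**2 + E*(-1 + E))
-153*(-27) + p(Y(6)) = -153*(-27) + 2*((12 - 1*6)/(-5 + 6))**2 = 4131 + 2*((12 - 6)/1)**2 = 4131 + 2*(1*6)**2 = 4131 + 2*6**2 = 4131 + 2*36 = 4131 + 72 = 4203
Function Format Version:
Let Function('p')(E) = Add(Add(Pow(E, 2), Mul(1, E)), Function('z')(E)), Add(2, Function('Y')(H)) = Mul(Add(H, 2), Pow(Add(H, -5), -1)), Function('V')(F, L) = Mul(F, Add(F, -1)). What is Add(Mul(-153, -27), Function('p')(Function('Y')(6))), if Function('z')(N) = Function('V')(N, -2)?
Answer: 4203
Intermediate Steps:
Function('V')(F, L) = Mul(F, Add(-1, F))
Function('Y')(H) = Add(-2, Mul(Pow(Add(-5, H), -1), Add(2, H))) (Function('Y')(H) = Add(-2, Mul(Add(H, 2), Pow(Add(H, -5), -1))) = Add(-2, Mul(Add(2, H), Pow(Add(-5, H), -1))) = Add(-2, Mul(Pow(Add(-5, H), -1), Add(2, H))))
Function('z')(N) = Mul(N, Add(-1, N))
Function('p')(E) = Add(E, Pow(E, 2), Mul(E, Add(-1, E))) (Function('p')(E) = Add(Add(Pow(E, 2), Mul(1, E)), Mul(E, Add(-1, E))) = Add(Add(Pow(E, 2), E), Mul(E, Add(-1, E))) = Add(Add(E, Pow(E, 2)), Mul(E, Add(-1, E))) = Add(E, Pow(E, 2), Mul(E, Add(-1, E))))
Add(Mul(-153, -27), Function('p')(Function('Y')(6))) = Add(Mul(-153, -27), Mul(2, Pow(Mul(Pow(Add(-5, 6), -1), Add(12, Mul(-1, 6))), 2))) = Add(4131, Mul(2, Pow(Mul(Pow(1, -1), Add(12, -6)), 2))) = Add(4131, Mul(2, Pow(Mul(1, 6), 2))) = Add(4131, Mul(2, Pow(6, 2))) = Add(4131, Mul(2, 36)) = Add(4131, 72) = 4203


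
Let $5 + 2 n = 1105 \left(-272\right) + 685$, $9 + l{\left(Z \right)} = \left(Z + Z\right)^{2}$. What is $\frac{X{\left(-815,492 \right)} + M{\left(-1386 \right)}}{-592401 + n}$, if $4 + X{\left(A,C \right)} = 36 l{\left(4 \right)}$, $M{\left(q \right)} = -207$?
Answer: $- \frac{1769}{742341} \approx -0.002383$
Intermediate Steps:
$l{\left(Z \right)} = -9 + 4 Z^{2}$ ($l{\left(Z \right)} = -9 + \left(Z + Z\right)^{2} = -9 + \left(2 Z\right)^{2} = -9 + 4 Z^{2}$)
$X{\left(A,C \right)} = 1976$ ($X{\left(A,C \right)} = -4 + 36 \left(-9 + 4 \cdot 4^{2}\right) = -4 + 36 \left(-9 + 4 \cdot 16\right) = -4 + 36 \left(-9 + 64\right) = -4 + 36 \cdot 55 = -4 + 1980 = 1976$)
$n = -149940$ ($n = - \frac{5}{2} + \frac{1105 \left(-272\right) + 685}{2} = - \frac{5}{2} + \frac{-300560 + 685}{2} = - \frac{5}{2} + \frac{1}{2} \left(-299875\right) = - \frac{5}{2} - \frac{299875}{2} = -149940$)
$\frac{X{\left(-815,492 \right)} + M{\left(-1386 \right)}}{-592401 + n} = \frac{1976 - 207}{-592401 - 149940} = \frac{1769}{-742341} = 1769 \left(- \frac{1}{742341}\right) = - \frac{1769}{742341}$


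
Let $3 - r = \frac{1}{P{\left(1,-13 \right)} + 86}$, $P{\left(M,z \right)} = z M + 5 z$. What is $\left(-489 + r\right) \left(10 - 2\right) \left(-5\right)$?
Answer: $19445$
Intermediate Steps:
$P{\left(M,z \right)} = 5 z + M z$ ($P{\left(M,z \right)} = M z + 5 z = 5 z + M z$)
$r = \frac{23}{8}$ ($r = 3 - \frac{1}{- 13 \left(5 + 1\right) + 86} = 3 - \frac{1}{\left(-13\right) 6 + 86} = 3 - \frac{1}{-78 + 86} = 3 - \frac{1}{8} = \frac{23}{8} \approx 2.875$)
$\left(-489 + r\right) \left(10 - 2\right) \left(-5\right) = \left(-489 + \frac{23}{8}\right) \left(10 - 2\right) \left(-5\right) = - \frac{3889 \cdot 8 \left(-5\right)}{8} = \left(- \frac{3889}{8}\right) \left(-40\right) = 19445$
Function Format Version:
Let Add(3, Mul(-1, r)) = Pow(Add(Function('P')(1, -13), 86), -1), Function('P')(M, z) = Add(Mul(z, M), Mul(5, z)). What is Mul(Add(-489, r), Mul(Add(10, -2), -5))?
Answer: 19445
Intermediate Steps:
Function('P')(M, z) = Add(Mul(5, z), Mul(M, z)) (Function('P')(M, z) = Add(Mul(M, z), Mul(5, z)) = Add(Mul(5, z), Mul(M, z)))
r = Rational(23, 8) (r = Add(3, Mul(-1, Pow(Add(Mul(-13, Add(5, 1)), 86), -1))) = Add(3, Mul(-1, Pow(Add(Mul(-13, 6), 86), -1))) = Add(3, Mul(-1, Pow(Add(-78, 86), -1))) = Add(3, Mul(-1, Pow(8, -1))) = Add(3, Mul(-1, Rational(1, 8))) = Add(3, Rational(-1, 8)) = Rational(23, 8) ≈ 2.8750)
Mul(Add(-489, r), Mul(Add(10, -2), -5)) = Mul(Add(-489, Rational(23, 8)), Mul(Add(10, -2), -5)) = Mul(Rational(-3889, 8), Mul(8, -5)) = Mul(Rational(-3889, 8), -40) = 19445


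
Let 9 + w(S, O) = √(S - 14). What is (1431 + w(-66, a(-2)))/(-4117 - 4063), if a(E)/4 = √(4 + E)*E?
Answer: -711/4090 - I*√5/2045 ≈ -0.17384 - 0.0010934*I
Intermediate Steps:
a(E) = 4*E*√(4 + E) (a(E) = 4*(√(4 + E)*E) = 4*(E*√(4 + E)) = 4*E*√(4 + E))
w(S, O) = -9 + √(-14 + S) (w(S, O) = -9 + √(S - 14) = -9 + √(-14 + S))
(1431 + w(-66, a(-2)))/(-4117 - 4063) = (1431 + (-9 + √(-14 - 66)))/(-4117 - 4063) = (1431 + (-9 + √(-80)))/(-8180) = (1431 + (-9 + 4*I*√5))*(-1/8180) = (1422 + 4*I*√5)*(-1/8180) = -711/4090 - I*√5/2045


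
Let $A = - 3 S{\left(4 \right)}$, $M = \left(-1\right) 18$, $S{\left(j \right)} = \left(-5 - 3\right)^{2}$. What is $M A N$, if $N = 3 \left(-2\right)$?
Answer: $-20736$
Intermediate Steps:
$S{\left(j \right)} = 64$ ($S{\left(j \right)} = \left(-8\right)^{2} = 64$)
$M = -18$
$N = -6$
$A = -192$ ($A = \left(-3\right) 64 = -192$)
$M A N = \left(-18\right) \left(-192\right) \left(-6\right) = 3456 \left(-6\right) = -20736$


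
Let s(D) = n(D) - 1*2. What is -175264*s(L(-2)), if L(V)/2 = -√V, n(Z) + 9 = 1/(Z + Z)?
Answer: 1927904 - 21908*I*√2 ≈ 1.9279e+6 - 30983.0*I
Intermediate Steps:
n(Z) = -9 + 1/(2*Z) (n(Z) = -9 + 1/(Z + Z) = -9 + 1/(2*Z))
L(V) = -2*√V (L(V) = 2*(-√V) = -2*√V)
s(D) = -11 + 1/(2*D) (s(D) = (-9 + 1/(2*D)) - 1*2 = (-9 + 1/(2*D)) - 2 = -11 + 1/(2*D))
-175264*s(L(-2)) = -175264*(-11 + 1/(2*((-2*I*√2)))) = -175264*(-11 + (I*√2/4)/2) = -175264*(-11 + I*√2/8) = 1927904 - 21908*I*√2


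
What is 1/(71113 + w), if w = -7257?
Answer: 1/63856 ≈ 1.5660e-5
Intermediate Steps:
1/(71113 + w) = 1/(71113 - 7257) = 1/63856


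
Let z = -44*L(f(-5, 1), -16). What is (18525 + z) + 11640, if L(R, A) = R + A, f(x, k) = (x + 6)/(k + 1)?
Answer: 30847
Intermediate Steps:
f(x, k) = (6 + x)/(1 + k)
L(R, A) = A + R
z = 682 (z = -44*(-16 + (6 - 5)/(1 + 1)) = -44*(-16 + 1/2) = -44*(-16 + (½)*1) = -44*(-16 + ½) = -44*(-31/2) = 682)
(18525 + z) + 11640 = (18525 + 682) + 11640 = 19207 + 11640 = 30847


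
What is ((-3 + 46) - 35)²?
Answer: 64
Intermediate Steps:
((-3 + 46) - 35)² = (43 - 35)² = 8² = 64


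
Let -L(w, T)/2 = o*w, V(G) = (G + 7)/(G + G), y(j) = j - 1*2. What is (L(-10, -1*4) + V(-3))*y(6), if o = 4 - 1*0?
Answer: 952/3 ≈ 317.33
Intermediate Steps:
o = 4 (o = 4 + 0 = 4)
y(j) = -2 + j (y(j) = j - 2 = -2 + j)
V(G) = (7 + G)/(2*G) (V(G) = (7 + G)/((2*G)) = (7 + G)*(1/(2*G)) = (7 + G)/(2*G))
L(w, T) = -8*w
(L(-10, -1*4) + V(-3))*y(6) = (-8*(-10) + (½)*(7 - 3)/(-3))*(-2 + 6) = (80 + (½)*(-⅓)*4)*4 = (80 - ⅔)*4 = (238/3)*4 = 952/3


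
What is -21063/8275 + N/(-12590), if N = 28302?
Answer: -49938222/10418225 ≈ -4.7934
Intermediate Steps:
-21063/8275 + N/(-12590) = -21063/8275 + 28302/(-12590) = -21063*1/8275 + 28302*(-1/12590) = -21063/8275 - 14151/6295 = -49938222/10418225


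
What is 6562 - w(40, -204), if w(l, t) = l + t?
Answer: 6726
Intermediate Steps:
6562 - w(40, -204) = 6562 - (40 - 204) = 6562 - 1*(-164) = 6562 + 164 = 6726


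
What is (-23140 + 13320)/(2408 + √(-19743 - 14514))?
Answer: -23646560/5832721 + 9820*I*√34257/5832721 ≈ -4.0541 + 0.31161*I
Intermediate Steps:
(-23140 + 13320)/(2408 + √(-19743 - 14514)) = -9820/(2408 + √(-34257)) = -9820/(2408 + I*√34257)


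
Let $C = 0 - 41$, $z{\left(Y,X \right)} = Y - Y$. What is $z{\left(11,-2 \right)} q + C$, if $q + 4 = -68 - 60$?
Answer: $-41$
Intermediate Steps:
$z{\left(Y,X \right)} = 0$
$C = -41$ ($C = 0 - 41 = -41$)
$q = -132$ ($q = -4 - 128 = -132$)
$z{\left(11,-2 \right)} q + C = 0 \left(-132\right) - 41 = 0 - 41 = -41$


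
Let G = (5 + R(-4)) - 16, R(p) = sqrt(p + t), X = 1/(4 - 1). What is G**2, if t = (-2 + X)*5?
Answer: (33 - I*sqrt(111))**2/9 ≈ 108.67 - 77.261*I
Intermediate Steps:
X = 1/3 ≈ 0.33333
t = -25/3 (t = (-2 + 1/3)*5 = -5/3*5 = -25/3 ≈ -8.3333)
R(p) = sqrt(-25/3 + p) (R(p) = sqrt(p - 25/3) = sqrt(-25/3 + p))
G = -11 + I*sqrt(111)/3 (G = (5 + sqrt(-75 + 9*(-4))/3) - 16 = (5 + sqrt(-75 - 36)/3) - 16 = (5 + sqrt(-111)/3) - 16 = (5 + (I*sqrt(111))/3) - 16 = (5 + I*sqrt(111)/3) - 16 = -11 + I*sqrt(111)/3 ≈ -11.0 + 3.5119*I)
G**2 = (-11 + I*sqrt(111)/3)**2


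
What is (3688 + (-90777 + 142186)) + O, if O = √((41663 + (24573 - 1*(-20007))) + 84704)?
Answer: 55097 + √170947 ≈ 55510.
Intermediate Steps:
O = √170947 (O = √((41663 + (24573 + 20007)) + 84704) = √((41663 + 44580) + 84704) = √(86243 + 84704) = √170947 ≈ 413.46)
(3688 + (-90777 + 142186)) + O = (3688 + (-90777 + 142186)) + √170947 = (3688 + 51409) + √170947 = 55097 + √170947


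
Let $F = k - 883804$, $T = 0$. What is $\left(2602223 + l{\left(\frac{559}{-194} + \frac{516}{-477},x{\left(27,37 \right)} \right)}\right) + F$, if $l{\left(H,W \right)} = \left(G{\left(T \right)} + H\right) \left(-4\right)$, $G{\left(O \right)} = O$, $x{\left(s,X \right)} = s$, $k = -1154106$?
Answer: $\frac{8703643897}{15423} \approx 5.6433 \cdot 10^{5}$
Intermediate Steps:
$l{\left(H,W \right)} = - 4 H$ ($l{\left(H,W \right)} = \left(0 + H\right) \left(-4\right) = H \left(-4\right) = - 4 H$)
$F = -2037910$ ($F = -1154106 - 883804 = -2037910$)
$\left(2602223 + l{\left(\frac{559}{-194} + \frac{516}{-477},x{\left(27,37 \right)} \right)}\right) + F = \left(2602223 - 4 \left(\frac{559}{-194} + \frac{516}{-477}\right)\right) - 2037910 = \left(2602223 - 4 \left(559 \left(- \frac{1}{194}\right) + 516 \left(- \frac{1}{477}\right)\right)\right) - 2037910 = \left(2602223 - 4 \left(- \frac{559}{194} - \frac{172}{159}\right)\right) - 2037910 = \left(2602223 - - \frac{244498}{15423}\right) - 2037910 = \left(2602223 + \frac{244498}{15423}\right) - 2037910 = \frac{40134329827}{15423} - 2037910 = \frac{8703643897}{15423}$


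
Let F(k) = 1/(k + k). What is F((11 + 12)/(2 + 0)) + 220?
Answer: 5061/23 ≈ 220.04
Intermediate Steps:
F(k) = 1/(2*k)
F((11 + 12)/(2 + 0)) + 220 = 1/(2*(((11 + 12)/(2 + 0)))) + 220 = 1/(2*((23/2))) + 220 = 1/(2*((23*(1/2)))) + 220 = 1/(2*(23/2)) + 220 = (1/2)*(2/23) + 220 = 1/23 + 220 = 5061/23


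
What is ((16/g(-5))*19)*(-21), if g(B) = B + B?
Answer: 3192/5 ≈ 638.40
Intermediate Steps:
g(B) = 2*B
((16/g(-5))*19)*(-21) = ((16/((2*(-5))))*19)*(-21) = ((16/(-10))*19)*(-21) = ((16*(-⅒))*19)*(-21) = -8/5*19*(-21) = -152/5*(-21) = 3192/5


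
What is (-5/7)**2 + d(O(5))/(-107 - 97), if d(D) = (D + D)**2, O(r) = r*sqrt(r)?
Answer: -4850/2499 ≈ -1.9408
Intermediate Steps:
O(r) = r**(3/2)
d(D) = 4*D**2 (d(D) = (2*D)**2 = 4*D**2)
(-5/7)**2 + d(O(5))/(-107 - 97) = (-5/7)**2 + (4*(5**(3/2))**2)/(-107 - 97) = (-5*1/7)**2 + (4*(5*sqrt(5))**2)/(-204) = (-5/7)**2 + (4*125)*(-1/204) = 25/49 + 500*(-1/204) = 25/49 - 125/51 = -4850/2499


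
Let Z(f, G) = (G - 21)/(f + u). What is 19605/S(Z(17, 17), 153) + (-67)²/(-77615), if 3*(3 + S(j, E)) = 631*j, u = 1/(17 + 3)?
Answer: -1556880224186/4156205635 ≈ -374.59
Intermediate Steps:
u = 1/20 ≈ 0.050000
Z(f, G) = (-21 + G)/(1/20 + f) (Z(f, G) = (G - 21)/(f + 1/20) = (-21 + G)/(1/20 + f))
S(j, E) = -3 + 631*j/3 (S(j, E) = -3 + (631*j)/3 = -3 + 631*j/3)
19605/S(Z(17, 17), 153) + (-67)²/(-77615) = 19605/(-3 + 631*(20*(-21 + 17)/(1 + 20*17))/3) + (-67)²/(-77615) = 19605/(-3 + 631*(20*(-4)/(1 + 340))/3) + 4489*(-1/77615) = 19605/(-3 + 631*(20*(-4)/341)/3) - 4489/77615 = 19605/(-3 + 631*(20*(1/341)*(-4))/3) - 4489/77615 = 19605/(-3 + (631/3)*(-80/341)) - 4489/77615 = 19605/(-3 - 50480/1023) - 4489/77615 = 19605/(-53549/1023) - 4489/77615 = 19605*(-1023/53549) - 4489/77615 = -20055915/53549 - 4489/77615 = -1556880224186/4156205635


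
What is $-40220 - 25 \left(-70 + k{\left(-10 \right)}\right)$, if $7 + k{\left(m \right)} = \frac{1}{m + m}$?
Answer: $- \frac{153175}{4} \approx -38294.0$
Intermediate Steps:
$k{\left(m \right)} = -7 + \frac{1}{2 m}$ ($k{\left(m \right)} = -7 + \frac{1}{m + m} = -7 + \frac{1}{2 m}$)
$-40220 - 25 \left(-70 + k{\left(-10 \right)}\right) = -40220 - 25 \left(-70 - \left(7 - \frac{1}{2 \left(-10\right)}\right)\right) = -40220 - 25 \left(-70 + \left(-7 + \frac{1}{2} \left(- \frac{1}{10}\right)\right)\right) = -40220 - 25 \left(-70 - \frac{141}{20}\right) = -40220 - - \frac{7705}{4} = -40220 + \frac{7705}{4} = - \frac{153175}{4}$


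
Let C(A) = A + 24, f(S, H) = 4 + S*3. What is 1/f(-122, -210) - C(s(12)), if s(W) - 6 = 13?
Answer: -15567/362 ≈ -43.003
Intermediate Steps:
f(S, H) = 4 + 3*S
s(W) = 19 (s(W) = 6 + 13 = 19)
C(A) = 24 + A
1/f(-122, -210) - C(s(12)) = 1/(4 + 3*(-122)) - (24 + 19) = 1/(4 - 366) - 1*43 = 1/(-362) - 43 = -1/362 - 43 = -15567/362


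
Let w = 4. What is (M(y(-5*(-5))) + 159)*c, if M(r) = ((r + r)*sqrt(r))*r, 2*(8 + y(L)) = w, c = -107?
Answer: -17013 - 7704*I*sqrt(6) ≈ -17013.0 - 18871.0*I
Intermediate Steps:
y(L) = -6 (y(L) = -8 + (1/2)*4 = -8 + 2 = -6)
M(r) = 2*r**(5/2) (M(r) = ((2*r)*sqrt(r))*r = (2*r**(3/2))*r = 2*r**(5/2))
(M(y(-5*(-5))) + 159)*c = (2*(-6)**(5/2) + 159)*(-107) = (2*(36*I*sqrt(6)) + 159)*(-107) = (72*I*sqrt(6) + 159)*(-107) = (159 + 72*I*sqrt(6))*(-107) = -17013 - 7704*I*sqrt(6)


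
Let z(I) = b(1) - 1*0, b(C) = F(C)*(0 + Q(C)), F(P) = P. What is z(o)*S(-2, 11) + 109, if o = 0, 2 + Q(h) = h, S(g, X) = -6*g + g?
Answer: 99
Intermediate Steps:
S(g, X) = -5*g
Q(h) = -2 + h
b(C) = C*(-2 + C) (b(C) = C*(0 + (-2 + C)) = C*(-2 + C))
z(I) = -1 (z(I) = 1*(-2 + 1) - 1*0 = 1*(-1) + 0 = -1 + 0 = -1)
z(o)*S(-2, 11) + 109 = -(-5)*(-2) + 109 = -1*10 + 109 = -10 + 109 = 99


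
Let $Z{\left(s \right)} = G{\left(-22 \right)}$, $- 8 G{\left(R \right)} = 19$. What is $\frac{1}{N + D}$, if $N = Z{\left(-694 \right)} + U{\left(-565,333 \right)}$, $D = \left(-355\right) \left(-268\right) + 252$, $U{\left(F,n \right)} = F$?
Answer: $\frac{8}{758597} \approx 1.0546 \cdot 10^{-5}$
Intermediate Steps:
$G{\left(R \right)} = - \frac{19}{8}$ ($G{\left(R \right)} = \left(- \frac{1}{8}\right) 19 = - \frac{19}{8}$)
$D = 95392$ ($D = 95140 + 252 = 95392$)
$Z{\left(s \right)} = - \frac{19}{8}$
$N = - \frac{4539}{8}$ ($N = - \frac{19}{8} - 565 = - \frac{4539}{8} \approx -567.38$)
$\frac{1}{N + D} = \frac{1}{- \frac{4539}{8} + 95392} = \frac{1}{\frac{758597}{8}} = \frac{8}{758597}$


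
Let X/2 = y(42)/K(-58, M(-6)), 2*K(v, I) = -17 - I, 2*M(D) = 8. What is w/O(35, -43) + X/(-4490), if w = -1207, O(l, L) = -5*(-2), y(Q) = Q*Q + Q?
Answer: -541599/4490 ≈ -120.62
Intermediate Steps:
y(Q) = Q + Q² (y(Q) = Q² + Q = Q + Q²)
M(D) = 4 (M(D) = (½)*8 = 4)
K(v, I) = -17/2 - I/2 (K(v, I) = (-17 - I)/2 = -17/2 - I/2)
O(l, L) = 10
X = -344 (X = 2*((42*(1 + 42))/(-17/2 - ½*4)) = 2*((42*43)/(-17/2 - 2)) = 2*(1806/(-21/2)) = 2*(1806*(-2/21)) = 2*(-172) = -344)
w/O(35, -43) + X/(-4490) = -1207/10 - 344/(-4490) = -1207*⅒ - 344*(-1/4490) = -1207/10 + 172/2245 = -541599/4490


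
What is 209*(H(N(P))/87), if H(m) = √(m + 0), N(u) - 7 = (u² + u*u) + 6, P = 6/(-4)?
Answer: 209*√70/174 ≈ 10.050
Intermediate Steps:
P = -3/2 (P = 6*(-¼) = -3/2 ≈ -1.5000)
N(u) = 13 + 2*u² (N(u) = 7 + ((u² + u*u) + 6) = 7 + ((u² + u²) + 6) = 7 + (2*u² + 6) = 7 + (6 + 2*u²) = 13 + 2*u²)
H(m) = √m
209*(H(N(P))/87) = 209*(√(13 + 2*(-3/2)²)/87) = 209*(√(13 + 2*(9/4))*(1/87)) = 209*(√(13 + 9/2)*(1/87)) = 209*(√(35/2)*(1/87)) = 209*((√70/2)*(1/87)) = 209*(√70/174) = 209*√70/174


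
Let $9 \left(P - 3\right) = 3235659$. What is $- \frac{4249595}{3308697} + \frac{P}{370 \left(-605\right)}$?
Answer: $- \frac{152915485142}{52903701675} \approx -2.8904$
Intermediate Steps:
$P = \frac{1078562}{3}$ ($P = 3 + \frac{1}{9} \cdot 3235659 = 3 + \frac{1078553}{3} = \frac{1078562}{3} \approx 3.5952 \cdot 10^{5}$)
$- \frac{4249595}{3308697} + \frac{P}{370 \left(-605\right)} = - \frac{4249595}{3308697} + \frac{1078562}{3 \cdot 370 \left(-605\right)} = \left(-4249595\right) \frac{1}{3308697} + \frac{1078562}{3 \left(-223850\right)} = - \frac{607085}{472671} + \frac{1078562}{3} \left(- \frac{1}{223850}\right) = - \frac{607085}{472671} - \frac{539281}{335775} = - \frac{152915485142}{52903701675}$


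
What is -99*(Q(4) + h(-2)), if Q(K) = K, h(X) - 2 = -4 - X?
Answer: -396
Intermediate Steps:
h(X) = -2 - X (h(X) = 2 + (-4 - X) = -2 - X)
-99*(Q(4) + h(-2)) = -99*(4 + (-2 - 1*(-2))) = -99*(4 + (-2 + 2)) = -99*(4 + 0) = -99*4 = -396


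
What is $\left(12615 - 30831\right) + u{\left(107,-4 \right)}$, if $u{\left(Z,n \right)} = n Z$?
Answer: $-18644$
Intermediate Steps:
$u{\left(Z,n \right)} = Z n$
$\left(12615 - 30831\right) + u{\left(107,-4 \right)} = \left(12615 - 30831\right) + 107 \left(-4\right) = -18216 - 428 = -18644$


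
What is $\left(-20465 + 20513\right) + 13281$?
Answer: $13329$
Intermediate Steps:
$\left(-20465 + 20513\right) + 13281 = 48 + 13281 = 13329$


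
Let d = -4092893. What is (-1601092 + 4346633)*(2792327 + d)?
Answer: -3570757276206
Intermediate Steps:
(-1601092 + 4346633)*(2792327 + d) = (-1601092 + 4346633)*(2792327 - 4092893) = 2745541*(-1300566) = -3570757276206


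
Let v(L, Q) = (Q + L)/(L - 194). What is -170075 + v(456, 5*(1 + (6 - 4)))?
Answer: -44559179/262 ≈ -1.7007e+5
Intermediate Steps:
v(L, Q) = (L + Q)/(-194 + L)
-170075 + v(456, 5*(1 + (6 - 4))) = -170075 + (456 + 5*(1 + (6 - 4)))/(-194 + 456) = -170075 + (456 + 5*(1 + 2))/262 = -170075 + (456 + 5*3)/262 = -170075 + (456 + 15)/262 = -170075 + (1/262)*471 = -170075 + 471/262 = -44559179/262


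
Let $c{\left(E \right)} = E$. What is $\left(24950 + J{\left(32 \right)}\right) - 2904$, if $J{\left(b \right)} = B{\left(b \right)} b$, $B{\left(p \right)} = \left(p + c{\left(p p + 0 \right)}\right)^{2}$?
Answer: $35706398$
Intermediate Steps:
$B{\left(p \right)} = \left(p + p^{2}\right)^{2}$ ($B{\left(p \right)} = \left(p + \left(p p + 0\right)\right)^{2} = \left(p + \left(p^{2} + 0\right)\right)^{2} = \left(p + p^{2}\right)^{2}$)
$J{\left(b \right)} = b^{3} \left(1 + b\right)^{2}$ ($J{\left(b \right)} = b^{2} \left(1 + b\right)^{2} b = b^{3} \left(1 + b\right)^{2}$)
$\left(24950 + J{\left(32 \right)}\right) - 2904 = \left(24950 + 32^{3} \left(1 + 32\right)^{2}\right) - 2904 = \left(24950 + 32768 \cdot 33^{2}\right) - 2904 = \left(24950 + 32768 \cdot 1089\right) - 2904 = \left(24950 + 35684352\right) - 2904 = 35709302 - 2904 = 35706398$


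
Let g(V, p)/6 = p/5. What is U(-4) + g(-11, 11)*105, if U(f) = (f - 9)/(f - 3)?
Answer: 9715/7 ≈ 1387.9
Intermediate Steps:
U(f) = (-9 + f)/(-3 + f)
g(V, p) = 6*p/5 (g(V, p) = 6*(p/5) = 6*p/5)
U(-4) + g(-11, 11)*105 = (-9 - 4)/(-3 - 4) + ((6/5)*11)*105 = -13/(-7) + (66/5)*105 = -1/7*(-13) + 1386 = 13/7 + 1386 = 9715/7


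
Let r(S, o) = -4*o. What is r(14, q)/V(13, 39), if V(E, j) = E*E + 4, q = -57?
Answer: 228/173 ≈ 1.3179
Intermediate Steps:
V(E, j) = 4 + E**2 (V(E, j) = E**2 + 4 = 4 + E**2)
r(14, q)/V(13, 39) = (-4*(-57))/(4 + 13**2) = 228/(4 + 169) = 228/173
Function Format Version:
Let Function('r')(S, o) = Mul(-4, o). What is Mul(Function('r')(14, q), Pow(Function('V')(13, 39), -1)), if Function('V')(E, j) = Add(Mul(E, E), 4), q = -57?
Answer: Rational(228, 173) ≈ 1.3179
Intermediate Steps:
Function('V')(E, j) = Add(4, Pow(E, 2)) (Function('V')(E, j) = Add(Pow(E, 2), 4) = Add(4, Pow(E, 2)))
Mul(Function('r')(14, q), Pow(Function('V')(13, 39), -1)) = Mul(Mul(-4, -57), Pow(Add(4, Pow(13, 2)), -1)) = Mul(228, Pow(Add(4, 169), -1)) = Mul(228, Pow(173, -1)) = Mul(228, Rational(1, 173)) = Rational(228, 173)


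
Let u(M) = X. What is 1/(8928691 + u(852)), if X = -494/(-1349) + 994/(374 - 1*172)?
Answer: 7171/64027681074 ≈ 1.1200e-7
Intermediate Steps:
X = 37913/7171 (X = -494*(-1/1349) + 994/(374 - 172) = 26/71 + 994/202 = 26/71 + 994*(1/202) = 26/71 + 497/101 = 37913/7171 ≈ 5.2870)
u(M) = 37913/7171
1/(8928691 + u(852)) = 1/(8928691 + 37913/7171) = 1/(64027681074/7171) = 7171/64027681074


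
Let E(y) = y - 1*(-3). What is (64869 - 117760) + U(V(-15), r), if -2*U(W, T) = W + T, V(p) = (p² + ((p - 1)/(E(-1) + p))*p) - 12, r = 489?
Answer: -692026/13 ≈ -53233.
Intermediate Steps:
E(y) = 3 + y (E(y) = y + 3 = 3 + y)
V(p) = -12 + p² + p*(-1 + p)/(2 + p) (V(p) = (p² + ((p - 1)/((3 - 1) + p))*p) - 12 = (p² + ((-1 + p)/(2 + p))*p) - 12 = (p² + p*(-1 + p)/(2 + p)) - 12 = -12 + p² + p*(-1 + p)/(2 + p))
U(W, T) = -T/2 - W/2 (U(W, T) = -(W + T)/2 = -(T + W)/2 = -T/2 - W/2)
(64869 - 117760) + U(V(-15), r) = (64869 - 117760) + (-½*489 - (-24 + (-15)³ - 13*(-15) + 3*(-15)²)/(2*(2 - 15))) = -52891 + (-489/2 - (-24 - 3375 + 195 + 3*225)/(2*(-13))) = -52891 + (-489/2 - (-1)*(-24 - 3375 + 195 + 675)/26) = -52891 + (-489/2 - (-1)*(-2529)/26) = -52891 + (-489/2 - ½*2529/13) = -52891 + (-489/2 - 2529/26) = -52891 - 4443/13 = -692026/13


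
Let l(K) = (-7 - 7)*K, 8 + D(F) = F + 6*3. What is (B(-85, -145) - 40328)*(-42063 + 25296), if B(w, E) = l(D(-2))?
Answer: 678057480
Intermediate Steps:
D(F) = 10 + F (D(F) = -8 + (F + 6*3) = -8 + (F + 18) = -8 + (18 + F) = 10 + F)
l(K) = -14*K
B(w, E) = -112 (B(w, E) = -14*(10 - 2) = -14*8 = -112)
(B(-85, -145) - 40328)*(-42063 + 25296) = (-112 - 40328)*(-42063 + 25296) = -40440*(-16767) = 678057480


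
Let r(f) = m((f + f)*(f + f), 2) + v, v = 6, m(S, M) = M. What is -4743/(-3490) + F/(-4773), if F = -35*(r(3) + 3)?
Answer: 23981989/16657770 ≈ 1.4397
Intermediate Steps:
r(f) = 8 (r(f) = 2 + 6 = 8)
F = -385 (F = -35*(8 + 3) = -35*11 = -385)
-4743/(-3490) + F/(-4773) = -4743/(-3490) - 385/(-4773) = -4743*(-1/3490) - 385*(-1/4773) = 4743/3490 + 385/4773 = 23981989/16657770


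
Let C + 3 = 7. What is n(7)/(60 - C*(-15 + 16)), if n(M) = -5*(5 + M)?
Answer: -15/14 ≈ -1.0714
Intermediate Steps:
C = 4 (C = -3 + 7 = 4)
n(M) = -25 - 5*M
n(7)/(60 - C*(-15 + 16)) = (-25 - 5*7)/(60 - 4*(-15 + 16)) = (-25 - 35)/(60 - 4) = -60/(60 - 1*4) = -60/(60 - 4) = -60/56 = -60*1/56 = -15/14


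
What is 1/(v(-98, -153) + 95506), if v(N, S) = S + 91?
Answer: 1/95444 ≈ 1.0477e-5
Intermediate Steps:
v(N, S) = 91 + S
1/(v(-98, -153) + 95506) = 1/((91 - 153) + 95506) = 1/(-62 + 95506) = 1/95444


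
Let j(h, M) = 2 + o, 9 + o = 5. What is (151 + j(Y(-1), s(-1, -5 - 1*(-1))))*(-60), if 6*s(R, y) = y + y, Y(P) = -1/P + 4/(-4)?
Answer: -8940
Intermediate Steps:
o = -4 (o = -9 + 5 = -4)
Y(P) = -1 - 1/P (Y(P) = -1/P + 4*(-¼) = -1/P - 1 = -1 - 1/P)
s(R, y) = y/3 (s(R, y) = (y + y)/6 = (2*y)/6 = y/3)
j(h, M) = -2 (j(h, M) = 2 - 4 = -2)
(151 + j(Y(-1), s(-1, -5 - 1*(-1))))*(-60) = (151 - 2)*(-60) = 149*(-60) = -8940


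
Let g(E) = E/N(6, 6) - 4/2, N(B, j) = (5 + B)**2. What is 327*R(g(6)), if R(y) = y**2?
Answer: 18212592/14641 ≈ 1243.9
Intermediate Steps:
g(E) = -2 + E/121 (g(E) = E/((5 + 6)**2) - 4/2 = E/(11**2) - 4*1/2 = E/121 - 2 = -2 + E/121)
327*R(g(6)) = 327*(-2 + (1/121)*6)**2 = 327*(-2 + 6/121)**2 = 327*(-236/121)**2 = 327*(55696/14641) = 18212592/14641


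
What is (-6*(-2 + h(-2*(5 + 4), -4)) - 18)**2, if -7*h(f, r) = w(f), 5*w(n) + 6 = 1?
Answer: 2304/49 ≈ 47.020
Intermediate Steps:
w(n) = -1 (w(n) = -6/5 + (1/5)*1 = -6/5 + 1/5 = -1)
h(f, r) = 1/7 (h(f, r) = -1/7*(-1) = 1/7)
(-6*(-2 + h(-2*(5 + 4), -4)) - 18)**2 = (-6*(-2 + 1/7) - 18)**2 = (-6*(-13/7) - 18)**2 = (78/7 - 18)**2 = (-48/7)**2 = 2304/49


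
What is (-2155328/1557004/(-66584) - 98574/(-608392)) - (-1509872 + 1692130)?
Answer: -25659684060204383447/140787822066044 ≈ -1.8226e+5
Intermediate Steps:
(-2155328/1557004/(-66584) - 98574/(-608392)) - (-1509872 + 1692130) = (-2155328*1/1557004*(-1/66584) - 98574*(-1/608392)) - 1*182258 = (-538832/389251*(-1/66584) + 49287/304196) - 182258 = (9622/462819439 + 49287/304196) - 182258 = 22813908663905/140787822066044 - 182258 = -25659684060204383447/140787822066044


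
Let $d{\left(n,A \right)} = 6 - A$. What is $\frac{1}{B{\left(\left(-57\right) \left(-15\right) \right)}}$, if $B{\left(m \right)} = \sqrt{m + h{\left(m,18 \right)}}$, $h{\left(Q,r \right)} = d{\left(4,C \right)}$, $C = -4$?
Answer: $\frac{\sqrt{865}}{865} \approx 0.034001$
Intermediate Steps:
$h{\left(Q,r \right)} = 10$ ($h{\left(Q,r \right)} = 6 - -4 = 6 + 4 = 10$)
$B{\left(m \right)} = \sqrt{10 + m}$ ($B{\left(m \right)} = \sqrt{m + 10} = \sqrt{10 + m}$)
$\frac{1}{B{\left(\left(-57\right) \left(-15\right) \right)}} = \frac{1}{\sqrt{10 - -855}} = \frac{1}{\sqrt{10 + 855}} = \frac{1}{\sqrt{865}} = \frac{\sqrt{865}}{865}$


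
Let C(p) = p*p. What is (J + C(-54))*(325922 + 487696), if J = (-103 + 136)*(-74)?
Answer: 385654932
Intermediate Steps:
J = -2442 (J = 33*(-74) = -2442)
C(p) = p**2
(J + C(-54))*(325922 + 487696) = (-2442 + (-54)**2)*(325922 + 487696) = (-2442 + 2916)*813618 = 474*813618 = 385654932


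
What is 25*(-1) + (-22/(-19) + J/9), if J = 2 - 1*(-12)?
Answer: -3811/171 ≈ -22.287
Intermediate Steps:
J = 14 (J = 2 + 12 = 14)
25*(-1) + (-22/(-19) + J/9) = 25*(-1) + (-22/(-19) + 14/9) = -25 + (-22*(-1/19) + 14*(1/9)) = -25 + (22/19 + 14/9) = -25 + 464/171 = -3811/171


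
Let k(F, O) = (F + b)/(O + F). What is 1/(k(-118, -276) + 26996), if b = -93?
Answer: 394/10636635 ≈ 3.7042e-5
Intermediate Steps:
k(F, O) = (-93 + F)/(F + O) (k(F, O) = (F - 93)/(O + F) = (-93 + F)/(F + O))
1/(k(-118, -276) + 26996) = 1/((-93 - 118)/(-118 - 276) + 26996) = 1/(-211/(-394) + 26996) = 1/(-1/394*(-211) + 26996) = 1/(211/394 + 26996) = 1/(10636635/394) = 394/10636635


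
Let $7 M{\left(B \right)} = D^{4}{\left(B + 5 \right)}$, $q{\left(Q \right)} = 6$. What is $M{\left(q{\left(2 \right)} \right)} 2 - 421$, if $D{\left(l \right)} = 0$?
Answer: $-421$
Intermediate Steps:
$M{\left(B \right)} = 0$ ($M{\left(B \right)} = \frac{0^{4}}{7} = \frac{1}{7} \cdot 0 = 0$)
$M{\left(q{\left(2 \right)} \right)} 2 - 421 = 0 \cdot 2 - 421 = 0 - 421 = -421$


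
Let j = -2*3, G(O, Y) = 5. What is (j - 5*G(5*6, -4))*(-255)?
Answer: 7905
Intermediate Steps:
j = -6
(j - 5*G(5*6, -4))*(-255) = (-6 - 5*5)*(-255) = (-6 - 25)*(-255) = -31*(-255) = 7905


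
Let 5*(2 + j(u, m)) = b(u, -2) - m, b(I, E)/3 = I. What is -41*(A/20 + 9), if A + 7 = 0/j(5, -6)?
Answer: -7093/20 ≈ -354.65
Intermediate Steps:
b(I, E) = 3*I
j(u, m) = -2 - m/5 + 3*u/5 (j(u, m) = -2 + (3*u - m)/5 = -2 + (-m + 3*u)/5 = -2 + (-m/5 + 3*u/5) = -2 - m/5 + 3*u/5)
A = -7 (A = -7 + 0/(-2 - 1/5*(-6) + (3/5)*5) = -7 + 0/(-2 + 6/5 + 3) = -7 + 0/(11/5) = -7 + 0*(5/11) = -7 + 0 = -7)
-41*(A/20 + 9) = -41*(-7/20 + 9) = -41*173/20 = -7093/20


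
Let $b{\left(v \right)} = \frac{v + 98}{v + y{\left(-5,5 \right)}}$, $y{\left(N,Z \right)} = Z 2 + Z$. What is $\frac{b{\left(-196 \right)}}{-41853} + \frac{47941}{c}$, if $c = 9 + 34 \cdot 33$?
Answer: $\frac{5764631825}{135996341} \approx 42.388$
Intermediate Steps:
$y{\left(N,Z \right)} = 3 Z$ ($y{\left(N,Z \right)} = 2 Z + Z = 3 Z$)
$b{\left(v \right)} = \frac{98 + v}{15 + v}$ ($b{\left(v \right)} = \frac{v + 98}{v + 3 \cdot 5} = \frac{98 + v}{v + 15} = \frac{98 + v}{15 + v}$)
$c = 1131$ ($c = 9 + 1122 = 1131$)
$\frac{b{\left(-196 \right)}}{-41853} + \frac{47941}{c} = \frac{\frac{1}{15 - 196} \left(98 - 196\right)}{-41853} + \frac{47941}{1131} = \frac{1}{-181} \left(-98\right) \left(- \frac{1}{41853}\right) + 47941 \cdot \frac{1}{1131} = \left(- \frac{1}{181}\right) \left(-98\right) \left(- \frac{1}{41853}\right) + \frac{47941}{1131} = \frac{98}{181} \left(- \frac{1}{41853}\right) + \frac{47941}{1131} = - \frac{14}{1082199} + \frac{47941}{1131} = \frac{5764631825}{135996341}$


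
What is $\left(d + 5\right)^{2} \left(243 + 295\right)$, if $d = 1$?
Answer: $19368$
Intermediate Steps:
$\left(d + 5\right)^{2} \left(243 + 295\right) = \left(1 + 5\right)^{2} \left(243 + 295\right) = 6^{2} \cdot 538 = 36 \cdot 538 = 19368$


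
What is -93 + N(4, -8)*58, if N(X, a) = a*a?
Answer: 3619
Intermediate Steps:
N(X, a) = a**2
-93 + N(4, -8)*58 = -93 + (-8)**2*58 = -93 + 64*58 = -93 + 3712 = 3619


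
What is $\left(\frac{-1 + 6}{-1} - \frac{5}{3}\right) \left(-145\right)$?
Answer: $\frac{2900}{3} \approx 966.67$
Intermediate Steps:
$\left(\frac{-1 + 6}{-1} - \frac{5}{3}\right) \left(-145\right) = \left(5 \left(-1\right) - \frac{5}{3}\right) \left(-145\right) = \left(-5 - \frac{5}{3}\right) \left(-145\right) = \left(- \frac{20}{3}\right) \left(-145\right) = \frac{2900}{3}$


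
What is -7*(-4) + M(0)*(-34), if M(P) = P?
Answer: 28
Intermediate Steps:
-7*(-4) + M(0)*(-34) = -7*(-4) + 0*(-34) = 28 + 0 = 28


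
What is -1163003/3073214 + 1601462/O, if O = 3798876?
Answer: 62941406780/1459344863433 ≈ 0.043130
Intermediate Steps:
-1163003/3073214 + 1601462/O = -1163003/3073214 + 1601462/3798876 = -1163003*1/3073214 + 1601462*(1/3798876) = -1163003/3073214 + 800731/1899438 = 62941406780/1459344863433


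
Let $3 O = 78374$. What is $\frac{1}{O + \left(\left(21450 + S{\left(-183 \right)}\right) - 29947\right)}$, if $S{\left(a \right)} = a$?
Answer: $\frac{3}{52334} \approx 5.7324 \cdot 10^{-5}$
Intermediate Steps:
$O = \frac{78374}{3}$ ($O = \frac{1}{3} \cdot 78374 = \frac{78374}{3} \approx 26125.0$)
$\frac{1}{O + \left(\left(21450 + S{\left(-183 \right)}\right) - 29947\right)} = \frac{1}{\frac{78374}{3} + \left(\left(21450 - 183\right) - 29947\right)} = \frac{1}{\frac{78374}{3} + \left(21267 - 29947\right)} = \frac{1}{\frac{78374}{3} - 8680} = \frac{1}{\frac{52334}{3}} = \frac{3}{52334}$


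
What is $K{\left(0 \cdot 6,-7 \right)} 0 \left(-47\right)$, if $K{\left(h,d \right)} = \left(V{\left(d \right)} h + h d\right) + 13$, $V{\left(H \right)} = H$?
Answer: $0$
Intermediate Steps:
$K{\left(h,d \right)} = 13 + 2 d h$ ($K{\left(h,d \right)} = \left(d h + h d\right) + 13 = \left(d h + d h\right) + 13 = 2 d h + 13 = 13 + 2 d h$)
$K{\left(0 \cdot 6,-7 \right)} 0 \left(-47\right) = \left(13 + 2 \left(-7\right) 0 \cdot 6\right) 0 \left(-47\right) = \left(13 + 2 \left(-7\right) 0\right) 0 = \left(13 + 0\right) 0 = 13 \cdot 0 = 0$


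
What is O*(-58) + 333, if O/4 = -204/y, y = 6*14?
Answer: 6275/7 ≈ 896.43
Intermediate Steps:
y = 84
O = -68/7 (O = 4*(-204/84) = 4*(-204*1/84) = 4*(-17/7) = -68/7 ≈ -9.7143)
O*(-58) + 333 = -68/7*(-58) + 333 = 3944/7 + 333 = 6275/7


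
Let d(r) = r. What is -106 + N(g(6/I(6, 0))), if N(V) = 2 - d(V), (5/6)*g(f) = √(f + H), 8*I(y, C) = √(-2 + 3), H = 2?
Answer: -104 - 6*√2 ≈ -112.49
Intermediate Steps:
I(y, C) = ⅛ (I(y, C) = √(-2 + 3)/8 = √1/8 = (⅛)*1 = ⅛)
g(f) = 6*√(2 + f)/5 (g(f) = 6*√(f + 2)/5 = 6*√(2 + f)/5)
N(V) = 2 - V
-106 + N(g(6/I(6, 0))) = -106 + (2 - 6*√(2 + 6/(⅛))/5) = -106 + (2 - 6*√(2 + 6*8)/5) = -106 + (2 - 6*√(2 + 48)/5) = -106 + (2 - 6*√50/5) = -106 + (2 - 6*5*√2/5) = -106 + (2 - 6*√2) = -104 - 6*√2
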